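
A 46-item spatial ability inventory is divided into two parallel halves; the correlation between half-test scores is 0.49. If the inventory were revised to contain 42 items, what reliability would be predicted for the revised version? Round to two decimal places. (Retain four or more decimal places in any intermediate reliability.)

First correct the split-half correlation to full-test reliability: r_full = 2 × 0.49 / (1 + 0.49) ≈ 0.6577
Length factor from 46 to 42 items: n = 42/46 = 0.9130
r_new = n·r_full / (1 + (n − 1)·r_full) = 0.6005 / 0.9428 ≈ 0.6369

0.64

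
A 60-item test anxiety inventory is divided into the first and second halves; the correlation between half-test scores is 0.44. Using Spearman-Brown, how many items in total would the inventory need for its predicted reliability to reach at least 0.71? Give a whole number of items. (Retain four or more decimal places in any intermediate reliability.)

r_full = 2(0.44)/(1 + 0.44) = 0.6111
Solve Spearman-Brown for n: n = 0.71(1 − 0.6111) / [0.6111(1 − 0.71)] = 1.5581
Required items = 1.5581 × 60 = 93.49, so 94 items.

94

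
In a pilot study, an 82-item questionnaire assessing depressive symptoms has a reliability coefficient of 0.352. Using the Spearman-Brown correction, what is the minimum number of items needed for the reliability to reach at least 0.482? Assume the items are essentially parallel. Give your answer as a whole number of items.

Rearranging the Spearman-Brown formula for n,
n = r_target (1 − r_old) / [ r_old (1 − r_target) ]
n = 0.482(1 − 0.352) / [0.352(1 − 0.482)]
  = 0.312336 / 0.182336 = 1.7130
1.7130 × 82 = 140.47 → 141 items

141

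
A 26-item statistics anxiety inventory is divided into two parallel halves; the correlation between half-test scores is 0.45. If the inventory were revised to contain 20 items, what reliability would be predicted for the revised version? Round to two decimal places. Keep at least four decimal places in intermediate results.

0.56

Full-test reliability from the split-half r: r_full = 2(0.45)/(1 + 0.45) = 0.6207
Then adjust to 20 items: n = 20/26 = 0.7692
r_new = n·r_full / (1 + (n − 1)·r_full) = 0.4774 / 0.8567 ≈ 0.5573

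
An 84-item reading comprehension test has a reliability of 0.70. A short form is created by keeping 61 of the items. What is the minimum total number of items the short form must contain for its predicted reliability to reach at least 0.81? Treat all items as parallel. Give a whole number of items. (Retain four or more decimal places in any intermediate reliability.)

First, r for the 61-item form: n = 61/84 = 0.7262, so r_61 = 0.7262·0.70/(1 + (0.7262 − 1)·0.70) = 0.6289
Length factor from the short form to reach 0.81: n' = 0.81(1 − 0.6289) / [0.6289(1 − 0.81)] ≈ 2.5156
Items = 2.5156 × 61 ≈ 153.45 → 154

154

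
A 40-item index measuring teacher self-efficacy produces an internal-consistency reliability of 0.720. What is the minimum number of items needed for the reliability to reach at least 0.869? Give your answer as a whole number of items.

104

n = 0.869 × (1 − 0.720) / [ 0.720 × (1 − 0.869) ]
n = 0.243320 / 0.094320 ≈ 2.5797
2.5797 × 40 = 103.19 → 104 items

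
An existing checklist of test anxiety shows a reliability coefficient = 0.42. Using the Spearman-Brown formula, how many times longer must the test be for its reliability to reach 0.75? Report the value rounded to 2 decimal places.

Invert Spearman-Brown to solve for n:
n = r_target (1 − r_old) / [ r_old (1 − r_target) ]
n = [0.75 × 0.58] / [0.42 × 0.25]
n = 0.4350 / 0.1050 ≈ 4.1429

4.14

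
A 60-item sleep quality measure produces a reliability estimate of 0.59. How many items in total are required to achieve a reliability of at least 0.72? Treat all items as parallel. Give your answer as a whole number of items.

108

n = 0.72 × (1 − 0.59) / [ 0.59 × (1 − 0.72) ]
  = 0.2952 / 0.1652 = 1.7869
Items needed = n × 60 = 1.7869 × 60 ≈ 107.21 → round up to 108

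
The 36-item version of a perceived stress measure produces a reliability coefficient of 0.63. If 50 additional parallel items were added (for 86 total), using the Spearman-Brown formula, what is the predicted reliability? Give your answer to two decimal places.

The new length is 86/36 = 2.3889 times the old.
r_new = 2.3889·0.63 / [1 + (2.3889 − 1)·0.63]
     = 1.5050 / 1.8750 = 0.8027

0.80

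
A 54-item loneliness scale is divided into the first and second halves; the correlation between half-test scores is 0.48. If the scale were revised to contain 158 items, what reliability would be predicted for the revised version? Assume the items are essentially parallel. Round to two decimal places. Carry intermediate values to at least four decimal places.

Spearman-Brown correction (n = 2): r_full = 2·0.48/(1 + 0.48) = 0.6486
Then adjust to 158 items: n = 158/54 = 2.9259
r_new = n·r_full / (1 + (n − 1)·r_full) = 1.8977 / 2.2491 ≈ 0.8438

0.84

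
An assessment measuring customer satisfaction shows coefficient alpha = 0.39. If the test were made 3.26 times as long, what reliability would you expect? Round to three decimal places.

0.676

Apply the Spearman-Brown prophecy formula, r' = nr / [1 + (n − 1)r]:
r_new = 3.26·0.39 / [1 + (3.26 − 1)·0.39]
     = 1.2714 / 1.8814 = 0.6758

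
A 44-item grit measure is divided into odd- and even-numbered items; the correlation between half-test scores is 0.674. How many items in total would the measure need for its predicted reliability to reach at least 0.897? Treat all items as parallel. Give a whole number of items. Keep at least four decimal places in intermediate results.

93

r_full = 2(0.674)/(1 + 0.674) = 0.8053
Solve Spearman-Brown for n: n = 0.897(1 − 0.8053) / [0.8053(1 − 0.897)] = 2.1055
Required items = 2.1055 × 44 = 92.64, so 93 items.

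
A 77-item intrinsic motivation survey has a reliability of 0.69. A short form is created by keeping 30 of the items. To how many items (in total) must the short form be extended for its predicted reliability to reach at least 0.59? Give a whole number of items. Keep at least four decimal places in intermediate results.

Short-form reliability: n = 30/77 = 0.3896; r_30 = n·r/(1+(n−1)r) ≈ 0.4644
Then solve for n' with r_old = 0.4644, r_target = 0.59: n' = 0.59(1 − 0.4644)/[0.4644(1 − 0.59)] = 1.6597
Total items = 1.6597 × 30 = 49.79, rounded up to 50.

50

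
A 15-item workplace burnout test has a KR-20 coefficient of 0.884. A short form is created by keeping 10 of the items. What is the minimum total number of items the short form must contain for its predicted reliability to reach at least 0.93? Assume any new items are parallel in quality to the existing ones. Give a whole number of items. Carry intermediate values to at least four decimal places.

Short-form reliability: n = 10/15 = 0.6667; r_10 = n·r/(1+(n−1)r) ≈ 0.8355
Then solve for n' with r_old = 0.8355, r_target = 0.93: n' = 0.93(1 − 0.8355)/[0.8355(1 − 0.93)] = 2.6158
Total items = 2.6158 × 10 = 26.16, rounded up to 27.

27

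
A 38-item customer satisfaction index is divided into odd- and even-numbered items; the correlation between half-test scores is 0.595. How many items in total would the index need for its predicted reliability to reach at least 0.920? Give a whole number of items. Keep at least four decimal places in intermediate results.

149

Corrected full-test reliability: r_full = 2 × 0.595 / (1 + 0.595) ≈ 0.7461
Solve Spearman-Brown for n: n = 0.920(1 − 0.7461) / [0.7461(1 − 0.920)] = 3.9135
Items = 3.9135 × 38 ≈ 148.71 → 149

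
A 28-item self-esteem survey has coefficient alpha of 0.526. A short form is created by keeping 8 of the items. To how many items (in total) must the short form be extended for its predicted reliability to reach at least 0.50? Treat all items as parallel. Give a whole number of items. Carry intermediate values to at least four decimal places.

First, r for the 8-item form: n = 8/28 = 0.2857, so r_8 = 0.2857·0.526/(1 + (0.2857 − 1)·0.526) = 0.2407
Then solve for n' with r_old = 0.2407, r_target = 0.50: n' = 0.50(1 − 0.2407)/[0.2407(1 − 0.50)] = 3.1545
Total items = 3.1545 × 8 = 25.24, rounded up to 26.

26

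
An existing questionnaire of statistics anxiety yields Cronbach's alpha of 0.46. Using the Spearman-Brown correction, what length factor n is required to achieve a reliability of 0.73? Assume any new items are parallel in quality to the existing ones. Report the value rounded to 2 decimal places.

Spearman-Brown solved for the length factor n:
n = r_target (1 − r_old) / [ r_old (1 − r_target) ]
n = 0.73 × (1 − 0.46) / [ 0.46 × (1 − 0.73) ]
n = 0.3942 / 0.1242 ≈ 3.1739

3.17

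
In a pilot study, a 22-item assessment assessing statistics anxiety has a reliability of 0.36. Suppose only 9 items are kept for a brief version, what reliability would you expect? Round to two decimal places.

n = 9/22 = 0.4091
Spearman-Brown: r_new = n·r / (1 + (n − 1)·r)
r_new = (0.4091 × 0.36) / (1 + (0.4091 − 1) × 0.36)
r_new = 0.1473 / 0.7873 ≈ 0.1871

0.19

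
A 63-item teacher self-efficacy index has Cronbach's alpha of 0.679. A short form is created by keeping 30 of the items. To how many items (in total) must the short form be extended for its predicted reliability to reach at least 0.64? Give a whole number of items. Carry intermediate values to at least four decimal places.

First, r for the 30-item form: n = 30/63 = 0.4762, so r_30 = 0.4762·0.679/(1 + (0.4762 − 1)·0.679) = 0.5018
Length factor from the short form to reach 0.64: n' = 0.64(1 − 0.5018) / [0.5018(1 − 0.64)] ≈ 1.7650
Items = 1.7650 × 30 ≈ 52.95 → 53

53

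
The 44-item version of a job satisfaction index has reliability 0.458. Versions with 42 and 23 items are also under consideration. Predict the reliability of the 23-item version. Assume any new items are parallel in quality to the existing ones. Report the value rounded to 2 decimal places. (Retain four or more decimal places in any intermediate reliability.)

The 42-item form is not needed; work directly from the 44-item form with n = 23/44 = 0.5227.
r_{23} = n·r / (1 + (n − 1)·r) = 0.2394 / 0.7814 ≈ 0.3064

0.31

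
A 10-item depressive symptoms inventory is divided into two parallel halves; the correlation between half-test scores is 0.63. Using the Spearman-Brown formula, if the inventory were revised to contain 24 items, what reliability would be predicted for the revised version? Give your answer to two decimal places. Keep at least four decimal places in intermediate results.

Full-test reliability from the split-half r: r_full = 2(0.63)/(1 + 0.63) = 0.7730
Then adjust to 24 items: n = 24/10 = 2.4000
r_new = n·r_full / (1 + (n − 1)·r_full) = 1.8552 / 2.0822 ≈ 0.8910

0.89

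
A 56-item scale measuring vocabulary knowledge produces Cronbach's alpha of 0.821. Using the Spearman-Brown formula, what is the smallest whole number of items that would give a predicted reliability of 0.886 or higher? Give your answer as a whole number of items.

Rearranging the Spearman-Brown formula for n,
n = r_target (1 − r_old) / [ r_old (1 − r_target) ]
n = 0.886(1 − 0.821) / [0.821(1 − 0.886)]
n = 0.158594 / 0.093594 ≈ 1.6945
Items needed = n × 56 = 1.6945 × 56 ≈ 94.89 → round up to 95

95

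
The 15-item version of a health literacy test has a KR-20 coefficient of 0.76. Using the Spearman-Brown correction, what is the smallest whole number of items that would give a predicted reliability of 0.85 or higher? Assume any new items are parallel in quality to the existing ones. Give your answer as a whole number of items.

27

n = 0.85 × (1 − 0.76) / [ 0.76 × (1 − 0.85) ]
  = 0.2040 / 0.1140 = 1.7895
1.7895 × 15 = 26.84 → 27 items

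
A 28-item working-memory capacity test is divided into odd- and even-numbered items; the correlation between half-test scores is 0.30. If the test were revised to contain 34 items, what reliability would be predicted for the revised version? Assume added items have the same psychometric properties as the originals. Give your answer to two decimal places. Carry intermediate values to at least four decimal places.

0.51

Full-test reliability from the split-half r: r_full = 2(0.30)/(1 + 0.30) = 0.4615
Length factor from 28 to 34 items: n = 34/28 = 1.2143
r_new = n·r_full / (1 + (n − 1)·r_full) = 0.5604 / 1.0989 ≈ 0.5100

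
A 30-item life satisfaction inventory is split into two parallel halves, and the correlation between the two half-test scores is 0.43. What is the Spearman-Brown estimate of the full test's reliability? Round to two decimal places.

0.60

Apply the Spearman-Brown correction with n = 2:
r_full = 2(0.43) / (1 + 0.43)
       = 0.8600 / 1.4300 = 0.6014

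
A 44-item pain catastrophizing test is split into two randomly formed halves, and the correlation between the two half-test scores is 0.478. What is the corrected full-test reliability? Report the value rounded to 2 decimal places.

0.65

Each half is half the length of the full test, so the full test is n = 2 times a half.
r_full = 2(0.478) / (1 + 0.478)
r_full = 0.9560 / 1.4780 ≈ 0.6468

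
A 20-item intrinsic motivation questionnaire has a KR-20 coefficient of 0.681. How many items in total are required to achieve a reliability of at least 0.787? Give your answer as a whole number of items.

35

Invert Spearman-Brown to solve for n:
n = r*(1 − r) / [ r (1 − r*) ]
n = 0.787 × (1 − 0.681) / [ 0.681 × (1 − 0.787) ]
  = 0.251053 / 0.145053 = 1.7308
So the test needs 1.7308 × 20 ≈ 34.62 items; rounding up, 35.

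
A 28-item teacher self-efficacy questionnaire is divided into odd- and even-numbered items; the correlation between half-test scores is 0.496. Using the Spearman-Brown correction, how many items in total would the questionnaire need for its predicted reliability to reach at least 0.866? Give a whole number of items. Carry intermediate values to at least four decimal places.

Corrected full-test reliability: r_full = 2 × 0.496 / (1 + 0.496) ≈ 0.6631
Solve Spearman-Brown for n: n = 0.866(1 − 0.6631) / [0.6631(1 − 0.866)] = 3.2835
Items = 3.2835 × 28 ≈ 91.94 → 92

92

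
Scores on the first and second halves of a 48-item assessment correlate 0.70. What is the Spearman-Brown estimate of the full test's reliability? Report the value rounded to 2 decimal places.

r_full = 2r_hh / (1 + r_hh) = 2 × 0.70 / (1 + 0.70)
       = 1.4000 / 1.7000 = 0.8235

0.82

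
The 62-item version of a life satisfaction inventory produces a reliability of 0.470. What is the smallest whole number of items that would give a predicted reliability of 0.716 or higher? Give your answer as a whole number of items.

177

n = [0.716 × 0.530] / [0.470 × 0.284]
n = 0.379480 / 0.133480 ≈ 2.8430
So the test needs 2.8430 × 62 ≈ 176.27 items; rounding up, 177.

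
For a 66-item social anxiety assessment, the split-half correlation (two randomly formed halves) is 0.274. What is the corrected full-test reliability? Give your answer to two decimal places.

The full test is twice the length of either half (n = 2).
r_full = 2(0.274) / (1 + 0.274)
r_full = 0.5480 / 1.2740 ≈ 0.4301

0.43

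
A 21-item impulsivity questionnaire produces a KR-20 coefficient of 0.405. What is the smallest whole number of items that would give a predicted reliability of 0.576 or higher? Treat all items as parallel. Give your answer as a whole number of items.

42

n = 0.576(1 − 0.405) / [0.405(1 − 0.576)]
n = 0.342720 / 0.171720 ≈ 1.9958
1.9958 × 21 = 41.91 → 42 items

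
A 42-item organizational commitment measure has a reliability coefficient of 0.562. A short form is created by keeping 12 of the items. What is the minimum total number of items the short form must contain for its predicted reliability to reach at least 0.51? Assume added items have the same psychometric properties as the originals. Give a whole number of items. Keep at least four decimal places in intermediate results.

Short-form reliability: n = 12/42 = 0.2857; r_12 = n·r/(1+(n−1)r) ≈ 0.2682
Length factor from the short form to reach 0.51: n' = 0.51(1 − 0.2682) / [0.2682(1 − 0.51)] ≈ 2.8399
Items = 2.8399 × 12 ≈ 34.08 → 35

35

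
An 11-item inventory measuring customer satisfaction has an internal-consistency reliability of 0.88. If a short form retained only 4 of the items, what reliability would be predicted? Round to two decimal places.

n = 4/11 = 0.3636
Spearman-Brown: r_new = n·r / (1 + (n − 1)·r)
r_new = (0.3636 × 0.88) / (1 + (0.3636 − 1) × 0.88)
     = 0.3200 / 0.4400 = 0.7273

0.73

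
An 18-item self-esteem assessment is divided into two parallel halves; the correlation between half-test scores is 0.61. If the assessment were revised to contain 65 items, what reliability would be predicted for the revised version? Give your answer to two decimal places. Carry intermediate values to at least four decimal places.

Full-test reliability from the split-half r: r_full = 2(0.61)/(1 + 0.61) = 0.7578
Length factor from 18 to 65 items: n = 65/18 = 3.6111
r_new = n·r_full / (1 + (n − 1)·r_full) = 2.7365 / 2.9787 ≈ 0.9187

0.92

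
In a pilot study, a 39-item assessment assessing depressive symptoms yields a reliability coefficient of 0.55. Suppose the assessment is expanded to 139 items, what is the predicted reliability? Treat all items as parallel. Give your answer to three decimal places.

0.813

Length ratio n = 139/39 = 3.5641
By Spearman-Brown, r_new = n r / (1 + (n − 1) r).
r_new = (3.5641 × 0.55) / (1 + (3.5641 − 1) × 0.55)
r_new = 1.9603 / 2.4103 ≈ 0.8133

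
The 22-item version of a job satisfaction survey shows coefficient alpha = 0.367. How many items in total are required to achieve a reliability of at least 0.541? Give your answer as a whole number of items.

45

Rearranging the Spearman-Brown formula for n,
n = r*(1 − r) / [ r (1 − r*) ]
n = 0.541 × (1 − 0.367) / [ 0.367 × (1 − 0.541) ]
  = 0.342453 / 0.168453 = 2.0329
So the test needs 2.0329 × 22 ≈ 44.72 items; rounding up, 45.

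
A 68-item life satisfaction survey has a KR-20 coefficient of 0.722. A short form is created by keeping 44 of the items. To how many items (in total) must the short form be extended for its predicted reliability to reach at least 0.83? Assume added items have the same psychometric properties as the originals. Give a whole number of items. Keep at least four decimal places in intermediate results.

128

First, r for the 44-item form: n = 44/68 = 0.6471, so r_44 = 0.6471·0.722/(1 + (0.6471 − 1)·0.722) = 0.6269
Length factor from the short form to reach 0.83: n' = 0.83(1 − 0.6269) / [0.6269(1 − 0.83)] ≈ 2.9057
Items = 2.9057 × 44 ≈ 127.85 → 128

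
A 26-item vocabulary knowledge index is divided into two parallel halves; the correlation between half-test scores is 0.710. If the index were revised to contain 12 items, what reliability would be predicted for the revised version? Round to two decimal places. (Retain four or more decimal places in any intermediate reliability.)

Spearman-Brown correction (n = 2): r_full = 2·0.710/(1 + 0.710) = 0.8304
Length factor from 26 to 12 items: n = 12/26 = 0.4615
r_new = n·r_full / (1 + (n − 1)·r_full) = 0.3832 / 0.5528 ≈ 0.6932

0.69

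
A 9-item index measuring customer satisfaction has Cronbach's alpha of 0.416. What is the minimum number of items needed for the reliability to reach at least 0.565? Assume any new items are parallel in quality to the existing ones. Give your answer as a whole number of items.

17

n = 0.565(1 − 0.416) / [0.416(1 − 0.565)]
n = 0.329960 / 0.180960 ≈ 1.8234
Items needed = n × 9 = 1.8234 × 9 ≈ 16.41 → round up to 17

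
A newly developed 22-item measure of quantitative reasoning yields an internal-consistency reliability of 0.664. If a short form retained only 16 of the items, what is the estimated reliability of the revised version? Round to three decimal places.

0.590

The new length is 16/22 = 0.7273 times the old.
Apply the Spearman-Brown prophecy formula, r' = nr / [1 + (n − 1)r]:
r_new = 0.7273·0.664 / [1 + (0.7273 − 1)·0.664]
r_new = 0.4829 / 0.8189 ≈ 0.5897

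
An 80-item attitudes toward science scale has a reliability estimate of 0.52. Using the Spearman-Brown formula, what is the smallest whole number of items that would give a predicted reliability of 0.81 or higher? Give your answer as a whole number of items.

Invert Spearman-Brown to solve for n:
n = r*(1 − r) / [ r (1 − r*) ]
n = 0.81(1 − 0.52) / [0.52(1 − 0.81)]
n = 0.3888 / 0.0988 ≈ 3.9352
Items needed = n × 80 = 3.9352 × 80 ≈ 314.82 → round up to 315

315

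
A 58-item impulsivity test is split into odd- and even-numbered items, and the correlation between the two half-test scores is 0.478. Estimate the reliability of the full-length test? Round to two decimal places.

r_full = 2r_hh / (1 + r_hh) = 2 × 0.478 / (1 + 0.478)
r_full = 0.9560 / 1.4780 ≈ 0.6468

0.65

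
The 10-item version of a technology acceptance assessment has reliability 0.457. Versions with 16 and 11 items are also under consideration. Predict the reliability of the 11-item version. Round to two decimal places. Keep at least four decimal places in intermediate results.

0.48

Only the ratio of lengths matters: n = 11/10 = 1.1000
r_{11} = n·r / (1 + (n − 1)·r) = 0.5027 / 1.0457 ≈ 0.4807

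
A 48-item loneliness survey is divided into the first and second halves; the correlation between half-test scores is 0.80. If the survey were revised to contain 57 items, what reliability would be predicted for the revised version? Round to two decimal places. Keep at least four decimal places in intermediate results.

0.90

Full-test reliability from the split-half r: r_full = 2(0.80)/(1 + 0.80) = 0.8889
Then adjust to 57 items: n = 57/48 = 1.1875
r_new = n·r_full / (1 + (n − 1)·r_full) = 1.0556 / 1.1667 ≈ 0.9048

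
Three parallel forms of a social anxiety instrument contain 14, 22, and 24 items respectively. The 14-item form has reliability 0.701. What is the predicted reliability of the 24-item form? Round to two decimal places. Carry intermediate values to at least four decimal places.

0.80

Only the ratio of lengths matters: n = 24/14 = 1.7143
r_{24} = n·r / (1 + (n − 1)·r) = 1.2017 / 1.5007 ≈ 0.8008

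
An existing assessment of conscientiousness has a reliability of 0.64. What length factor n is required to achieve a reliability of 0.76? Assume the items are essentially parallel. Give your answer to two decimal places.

1.78

Invert Spearman-Brown to solve for n:
n = r_target (1 − r_old) / [ r_old (1 − r_target) ]
n = 0.76(1 − 0.64) / [0.64(1 − 0.76)]
n = 0.2736 / 0.1536 ≈ 1.7813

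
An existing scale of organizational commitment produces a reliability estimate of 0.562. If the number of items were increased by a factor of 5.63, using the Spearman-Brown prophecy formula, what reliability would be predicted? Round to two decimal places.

0.88

r_new = 5.63·0.562 / [1 + (5.63 − 1)·0.562]
     = 3.1641 / 3.6021 = 0.8784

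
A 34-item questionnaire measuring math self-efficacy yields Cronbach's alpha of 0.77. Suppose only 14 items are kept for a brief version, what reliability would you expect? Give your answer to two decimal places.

0.58

Length ratio n = 14/34 = 0.4118
r_new = 0.4118·0.77 / [1 + (0.4118 − 1)·0.77]
r_new = 0.3171 / 0.5471 ≈ 0.5796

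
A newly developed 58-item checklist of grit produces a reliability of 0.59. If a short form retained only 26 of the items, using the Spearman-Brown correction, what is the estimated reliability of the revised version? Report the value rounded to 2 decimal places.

n = 26/58 = 0.4483
r_new = 0.4483·0.59 / [1 + (0.4483 − 1)·0.59]
     = 0.2645 / 0.6745 = 0.3921

0.39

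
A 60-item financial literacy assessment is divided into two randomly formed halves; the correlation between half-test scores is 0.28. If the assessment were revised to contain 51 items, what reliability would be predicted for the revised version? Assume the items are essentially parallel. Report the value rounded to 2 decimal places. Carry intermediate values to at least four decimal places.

0.40

Full-test reliability from the split-half r: r_full = 2(0.28)/(1 + 0.28) = 0.4375
Length factor from 60 to 51 items: n = 51/60 = 0.8500
r_new = n·r_full / (1 + (n − 1)·r_full) = 0.3719 / 0.9344 ≈ 0.3980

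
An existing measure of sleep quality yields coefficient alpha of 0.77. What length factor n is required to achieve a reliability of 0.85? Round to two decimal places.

n = 0.85 × (1 − 0.77) / [ 0.77 × (1 − 0.85) ]
n = 0.1955 / 0.1155 ≈ 1.6926

1.69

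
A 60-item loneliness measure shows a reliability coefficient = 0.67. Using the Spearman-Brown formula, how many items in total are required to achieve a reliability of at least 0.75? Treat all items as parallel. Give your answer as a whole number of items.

Spearman-Brown solved for the length factor n:
n = r*(1 − r) / [ r (1 − r*) ]
n = 0.75(1 − 0.67) / [0.67(1 − 0.75)]
n = 0.2475 / 0.1675 ≈ 1.4776
Items needed = n × 60 = 1.4776 × 60 ≈ 88.66 → round up to 89

89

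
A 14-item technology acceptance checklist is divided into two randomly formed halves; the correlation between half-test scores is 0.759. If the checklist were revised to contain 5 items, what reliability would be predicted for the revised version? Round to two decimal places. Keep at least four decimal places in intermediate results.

0.69

Full-test reliability from the split-half r: r_full = 2(0.759)/(1 + 0.759) = 0.8630
Length factor from 14 to 5 items: n = 5/14 = 0.3571
r_new = n·r_full / (1 + (n − 1)·r_full) = 0.3082 / 0.4452 ≈ 0.6923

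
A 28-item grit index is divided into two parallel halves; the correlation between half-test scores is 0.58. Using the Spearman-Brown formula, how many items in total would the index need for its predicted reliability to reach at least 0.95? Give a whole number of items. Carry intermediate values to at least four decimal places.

193

r_full = 2(0.58)/(1 + 0.58) = 0.7342
n = r_tgt(1 − r_full) / [r_full(1 − r_tgt)] = 0.95 × 0.2658 / (0.7342 × 0.05) ≈ 6.8785
Required items = 6.8785 × 28 = 192.60, so 193 items.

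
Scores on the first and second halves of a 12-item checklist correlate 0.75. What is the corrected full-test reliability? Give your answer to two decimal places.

The full test is twice the length of either half (n = 2).
r_full = 2r_hh / (1 + r_hh) = 2 × 0.75 / (1 + 0.75)
r_full = 1.5000 / 1.7500 ≈ 0.8571

0.86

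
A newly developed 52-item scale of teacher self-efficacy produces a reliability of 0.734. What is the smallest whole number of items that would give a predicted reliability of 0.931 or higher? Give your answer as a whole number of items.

255

Invert Spearman-Brown to solve for n:
n = r_target (1 − r_old) / [ r_old (1 − r_target) ]
n = 0.931 × (1 − 0.734) / [ 0.734 × (1 − 0.931) ]
  = 0.247646 / 0.050646 = 4.8897
So the test needs 4.8897 × 52 ≈ 254.26 items; rounding up, 255.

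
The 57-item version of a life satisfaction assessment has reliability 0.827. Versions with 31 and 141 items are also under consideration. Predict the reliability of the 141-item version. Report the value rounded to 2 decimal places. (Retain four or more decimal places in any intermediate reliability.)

0.92

The 31-item form is not needed; work directly from the 57-item form with n = 141/57 = 2.4737.
r_{141} = n·r / (1 + (n − 1)·r) = 2.0457 / 2.2187 ≈ 0.9220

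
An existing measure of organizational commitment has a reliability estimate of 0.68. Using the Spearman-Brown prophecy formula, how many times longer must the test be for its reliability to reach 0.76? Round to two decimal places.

1.49

Invert Spearman-Brown to solve for n:
n = r*(1 − r) / [ r (1 − r*) ]
n = 0.76(1 − 0.68) / [0.68(1 − 0.76)]
n = 0.2432 / 0.1632 ≈ 1.4902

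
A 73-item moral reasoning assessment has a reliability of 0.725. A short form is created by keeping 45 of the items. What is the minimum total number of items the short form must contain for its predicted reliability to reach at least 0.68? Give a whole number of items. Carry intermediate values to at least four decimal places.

Short-form reliability: n = 45/73 = 0.6164; r_45 = n·r/(1+(n−1)r) ≈ 0.6191
Then solve for n' with r_old = 0.6191, r_target = 0.68: n' = 0.68(1 − 0.6191)/[0.6191(1 − 0.68)] = 1.3074
Total items = 1.3074 × 45 = 58.83, rounded up to 59.

59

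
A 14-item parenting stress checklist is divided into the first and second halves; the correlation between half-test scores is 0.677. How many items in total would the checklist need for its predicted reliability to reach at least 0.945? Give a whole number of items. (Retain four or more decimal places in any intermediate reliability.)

Corrected full-test reliability: r_full = 2 × 0.677 / (1 + 0.677) ≈ 0.8074
Solve Spearman-Brown for n: n = 0.945(1 − 0.8074) / [0.8074(1 − 0.945)] = 4.0986
Items = 4.0986 × 14 ≈ 57.38 → 58

58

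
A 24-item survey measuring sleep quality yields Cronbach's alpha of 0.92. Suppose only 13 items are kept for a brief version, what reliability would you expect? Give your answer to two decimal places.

The new length is 13/24 = 0.5417 times the old.
r_new = (0.5417 × 0.92) / (1 + (0.5417 − 1) × 0.92)
r_new = 0.4984 / 0.5784 ≈ 0.8617

0.86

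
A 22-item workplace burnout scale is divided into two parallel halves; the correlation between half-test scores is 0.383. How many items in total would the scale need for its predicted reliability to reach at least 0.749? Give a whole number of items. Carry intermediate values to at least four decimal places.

Corrected full-test reliability: r_full = 2 × 0.383 / (1 + 0.383) ≈ 0.5539
n = r_tgt(1 − r_full) / [r_full(1 − r_tgt)] = 0.749 × 0.4461 / (0.5539 × 0.251) ≈ 2.4033
Items = 2.4033 × 22 ≈ 52.87 → 53

53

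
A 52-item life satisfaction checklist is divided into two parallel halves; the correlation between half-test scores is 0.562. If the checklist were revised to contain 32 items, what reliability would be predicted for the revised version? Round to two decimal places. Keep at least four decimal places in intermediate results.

Full-test reliability from the split-half r: r_full = 2(0.562)/(1 + 0.562) = 0.7196
Length factor from 52 to 32 items: n = 32/52 = 0.6154
r_new = n·r_full / (1 + (n − 1)·r_full) = 0.4428 / 0.7232 ≈ 0.6123

0.61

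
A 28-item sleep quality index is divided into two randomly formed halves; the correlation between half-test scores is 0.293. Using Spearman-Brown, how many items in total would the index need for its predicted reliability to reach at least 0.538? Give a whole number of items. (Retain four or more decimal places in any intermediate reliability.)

40

Corrected full-test reliability: r_full = 2 × 0.293 / (1 + 0.293) ≈ 0.4532
Solve Spearman-Brown for n: n = 0.538(1 − 0.4532) / [0.4532(1 − 0.538)] = 1.4050
Required items = 1.4050 × 28 = 39.34, so 40 items.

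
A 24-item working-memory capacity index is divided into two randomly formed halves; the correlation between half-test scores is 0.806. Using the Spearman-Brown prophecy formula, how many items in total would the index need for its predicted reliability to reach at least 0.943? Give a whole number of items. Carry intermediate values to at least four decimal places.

r_full = 2(0.806)/(1 + 0.806) = 0.8926
n = r_tgt(1 − r_full) / [r_full(1 − r_tgt)] = 0.943 × 0.1074 / (0.8926 × 0.057) ≈ 1.9906
Items = 1.9906 × 24 ≈ 47.77 → 48

48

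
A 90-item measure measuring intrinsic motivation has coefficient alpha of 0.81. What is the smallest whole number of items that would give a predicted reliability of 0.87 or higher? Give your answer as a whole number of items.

Invert Spearman-Brown to solve for n:
n = r*(1 − r) / [ r (1 − r*) ]
n = 0.87(1 − 0.81) / [0.81(1 − 0.87)]
  = 0.1653 / 0.1053 = 1.5698
Items needed = n × 90 = 1.5698 × 90 ≈ 141.28 → round up to 142

142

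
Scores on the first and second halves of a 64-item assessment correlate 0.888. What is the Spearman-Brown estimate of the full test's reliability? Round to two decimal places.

0.94

Each half is half the length of the full test, so the full test is n = 2 times a half.
r_full = 2r_hh / (1 + r_hh) = 2 × 0.888 / (1 + 0.888)
r_full = 1.7760 / 1.8880 ≈ 0.9407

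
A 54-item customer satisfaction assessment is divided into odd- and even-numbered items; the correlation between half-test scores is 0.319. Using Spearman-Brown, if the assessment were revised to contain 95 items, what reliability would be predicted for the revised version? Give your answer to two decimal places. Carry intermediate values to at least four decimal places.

0.62

Full-test reliability from the split-half r: r_full = 2(0.319)/(1 + 0.319) = 0.4837
Length factor from 54 to 95 items: n = 95/54 = 1.7593
r_new = n·r_full / (1 + (n − 1)·r_full) = 0.8510 / 1.3673 ≈ 0.6224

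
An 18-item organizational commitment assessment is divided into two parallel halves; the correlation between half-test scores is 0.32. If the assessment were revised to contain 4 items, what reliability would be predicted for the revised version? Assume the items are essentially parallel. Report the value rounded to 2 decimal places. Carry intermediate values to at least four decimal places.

0.17

Spearman-Brown correction (n = 2): r_full = 2·0.32/(1 + 0.32) = 0.4848
Then adjust to 4 items: n = 4/18 = 0.2222
r_new = n·r_full / (1 + (n − 1)·r_full) = 0.1077 / 0.6229 ≈ 0.1729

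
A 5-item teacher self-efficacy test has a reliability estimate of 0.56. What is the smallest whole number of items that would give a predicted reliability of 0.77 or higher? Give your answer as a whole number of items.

14

n = 0.77(1 − 0.56) / [0.56(1 − 0.77)]
n = 0.3388 / 0.1288 ≈ 2.6304
So the test needs 2.6304 × 5 ≈ 13.15 items; rounding up, 14.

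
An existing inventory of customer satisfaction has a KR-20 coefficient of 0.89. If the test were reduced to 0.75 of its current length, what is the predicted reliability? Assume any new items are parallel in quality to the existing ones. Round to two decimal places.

0.86

r_new = (0.75 × 0.89) / (1 + (0.75 − 1) × 0.89)
r_new = 0.6675 / 0.7775 ≈ 0.8585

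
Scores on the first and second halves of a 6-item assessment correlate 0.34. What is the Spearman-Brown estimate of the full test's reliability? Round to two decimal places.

r_full = 2(0.34) / (1 + 0.34)
       = 0.6800 / 1.3400 = 0.5075

0.51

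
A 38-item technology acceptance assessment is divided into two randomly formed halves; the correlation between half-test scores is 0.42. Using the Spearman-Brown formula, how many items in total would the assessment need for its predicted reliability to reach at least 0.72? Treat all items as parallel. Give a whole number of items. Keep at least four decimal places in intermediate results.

r_full = 2(0.42)/(1 + 0.42) = 0.5915
n = r_tgt(1 − r_full) / [r_full(1 − r_tgt)] = 0.72 × 0.4085 / (0.5915 × 0.28) ≈ 1.7759
Items = 1.7759 × 38 ≈ 67.48 → 68

68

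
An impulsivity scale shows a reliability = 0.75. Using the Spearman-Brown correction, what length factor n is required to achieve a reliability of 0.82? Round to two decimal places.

1.52

Rearranging the Spearman-Brown formula for n,
n = r*(1 − r) / [ r (1 − r*) ]
n = 0.82(1 − 0.75) / [0.75(1 − 0.82)]
  = 0.2050 / 0.1350 = 1.5185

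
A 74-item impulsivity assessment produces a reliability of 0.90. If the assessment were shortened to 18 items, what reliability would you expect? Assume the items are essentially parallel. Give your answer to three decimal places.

0.686

The new length is 18/74 = 0.2432 times the old.
r_new = 0.2432·0.90 / [1 + (0.2432 − 1)·0.90]
r_new = 0.2189 / 0.3189 ≈ 0.6864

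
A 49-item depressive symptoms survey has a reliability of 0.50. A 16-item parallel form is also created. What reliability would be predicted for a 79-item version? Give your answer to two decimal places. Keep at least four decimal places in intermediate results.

Only the ratio of lengths matters: n = 79/49 = 1.6122
r_{79} = n·r / (1 + (n − 1)·r) = 0.8061 / 1.3061 ≈ 0.6172

0.62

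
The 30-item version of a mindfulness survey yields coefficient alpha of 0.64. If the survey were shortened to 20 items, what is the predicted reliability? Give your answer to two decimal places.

0.54

n = 20/30 = 0.6667
By Spearman-Brown, r_new = n r / (1 + (n − 1) r).
r_new = 0.6667·0.64 / [1 + (0.6667 − 1)·0.64]
     = 0.4267 / 0.7867 = 0.5424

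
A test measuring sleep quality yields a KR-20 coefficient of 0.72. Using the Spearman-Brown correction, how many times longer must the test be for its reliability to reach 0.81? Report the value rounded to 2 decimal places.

1.66

Rearranging the Spearman-Brown formula for n,
n = r_target (1 − r_old) / [ r_old (1 − r_target) ]
n = 0.81(1 − 0.72) / [0.72(1 − 0.81)]
n = 0.2268 / 0.1368 ≈ 1.6579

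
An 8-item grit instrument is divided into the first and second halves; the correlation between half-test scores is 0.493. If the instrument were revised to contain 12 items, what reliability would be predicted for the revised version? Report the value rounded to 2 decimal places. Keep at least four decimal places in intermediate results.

Full-test reliability from the split-half r: r_full = 2(0.493)/(1 + 0.493) = 0.6604
Then adjust to 12 items: n = 12/8 = 1.5000
r_new = n·r_full / (1 + (n − 1)·r_full) = 0.9906 / 1.3302 ≈ 0.7447

0.74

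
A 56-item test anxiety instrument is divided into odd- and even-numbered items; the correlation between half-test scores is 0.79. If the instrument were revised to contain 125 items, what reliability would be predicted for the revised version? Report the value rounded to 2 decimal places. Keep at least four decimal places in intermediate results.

First correct the split-half correlation to full-test reliability: r_full = 2 × 0.79 / (1 + 0.79) ≈ 0.8827
Then adjust to 125 items: n = 125/56 = 2.2321
r_new = n·r_full / (1 + (n − 1)·r_full) = 1.9703 / 2.0876 ≈ 0.9438

0.94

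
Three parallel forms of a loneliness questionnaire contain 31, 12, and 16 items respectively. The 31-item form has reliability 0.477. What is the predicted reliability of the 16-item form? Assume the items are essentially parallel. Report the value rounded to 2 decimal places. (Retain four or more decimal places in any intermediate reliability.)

Only the ratio of lengths matters: n = 16/31 = 0.5161
r_{16} = n·r / (1 + (n − 1)·r) = 0.2462 / 0.7692 ≈ 0.3201

0.32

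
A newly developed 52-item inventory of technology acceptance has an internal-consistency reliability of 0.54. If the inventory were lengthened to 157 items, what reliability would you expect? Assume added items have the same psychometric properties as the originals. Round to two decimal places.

0.78

The new length is 157/52 = 3.0192 times the old.
Apply the Spearman-Brown prophecy formula, r' = nr / [1 + (n − 1)r]:
r_new = (3.0192 × 0.54) / (1 + (3.0192 − 1) × 0.54)
     = 1.6304 / 2.0904 = 0.7799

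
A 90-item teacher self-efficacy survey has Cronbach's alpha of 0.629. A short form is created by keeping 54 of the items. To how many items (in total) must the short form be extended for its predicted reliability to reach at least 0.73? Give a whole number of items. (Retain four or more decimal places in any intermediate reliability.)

144

Short-form reliability: n = 54/90 = 0.6000; r_54 = n·r/(1+(n−1)r) ≈ 0.5043
Length factor from the short form to reach 0.73: n' = 0.73(1 − 0.5043) / [0.5043(1 − 0.73)] ≈ 2.6576
Items = 2.6576 × 54 ≈ 143.51 → 144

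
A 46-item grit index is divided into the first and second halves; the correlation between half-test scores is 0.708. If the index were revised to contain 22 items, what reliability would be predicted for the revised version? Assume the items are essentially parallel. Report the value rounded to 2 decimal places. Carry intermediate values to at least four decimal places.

Full-test reliability from the split-half r: r_full = 2(0.708)/(1 + 0.708) = 0.8290
Then adjust to 22 items: n = 22/46 = 0.4783
r_new = n·r_full / (1 + (n − 1)·r_full) = 0.3965 / 0.5675 ≈ 0.6987

0.70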